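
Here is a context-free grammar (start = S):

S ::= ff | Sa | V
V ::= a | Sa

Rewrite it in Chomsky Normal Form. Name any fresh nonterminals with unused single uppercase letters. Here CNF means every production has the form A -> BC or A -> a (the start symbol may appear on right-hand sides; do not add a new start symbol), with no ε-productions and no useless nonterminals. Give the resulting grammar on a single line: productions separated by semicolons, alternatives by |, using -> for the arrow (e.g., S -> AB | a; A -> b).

No ε-productions.
After unit-elimination: S -> a | Sa | ff; V -> a | Sa.
TERM: introduce A -> a, B -> f and substitute in every rule of length ≥2.
Drop unreachable/unproductive: V.

S -> a | BB | SA; A -> a; B -> f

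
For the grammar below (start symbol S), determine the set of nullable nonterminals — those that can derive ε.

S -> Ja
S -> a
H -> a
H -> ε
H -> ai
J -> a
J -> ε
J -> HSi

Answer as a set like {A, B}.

{H, J}

Directly nullable (have an ε-rule): {H, J}.
Not nullable: S — each has a terminal in every rule's right-hand side or depends on a non-nullable symbol.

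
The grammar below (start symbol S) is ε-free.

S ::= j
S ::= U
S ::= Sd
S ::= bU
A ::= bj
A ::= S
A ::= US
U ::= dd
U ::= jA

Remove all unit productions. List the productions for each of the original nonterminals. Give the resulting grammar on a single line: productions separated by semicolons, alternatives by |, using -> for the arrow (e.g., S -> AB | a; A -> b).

S -> j | Sd | bU | dd | jA; A -> j | Sd | US | bU | bj | dd | jA; U -> dd | jA

Unit productions: A->S, S->U.
Unit pairs (A ⇒* B via units): (A,S), (A,U), (S,U).
S: inherits non-unit rules of {S, U} → Sd | bU | dd | j | jA.
A: inherits non-unit rules of {A, S, U} → Sd | US | bU | bj | dd | j | jA.
U: inherits non-unit rules of {U} → dd | jA.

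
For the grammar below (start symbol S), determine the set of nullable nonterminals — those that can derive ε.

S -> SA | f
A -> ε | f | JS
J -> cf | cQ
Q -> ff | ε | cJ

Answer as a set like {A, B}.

{A, Q}

Directly nullable (have an ε-rule): {A, Q}.
Not nullable: J, S — each has a terminal in every rule's right-hand side or depends on a non-nullable symbol.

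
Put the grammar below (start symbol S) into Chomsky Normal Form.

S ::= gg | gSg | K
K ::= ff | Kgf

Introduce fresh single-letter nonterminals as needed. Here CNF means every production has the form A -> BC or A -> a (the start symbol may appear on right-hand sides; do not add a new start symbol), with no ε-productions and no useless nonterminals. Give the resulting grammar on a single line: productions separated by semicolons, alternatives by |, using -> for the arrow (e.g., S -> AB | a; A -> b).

No ε-productions.
After unit-elimination: S -> ff | gg | Kgf | gSg; K -> ff | Kgf.
TERM: introduce B -> f, A -> g and substitute in every rule of length ≥2.
BIN: K -> KAB becomes K -> KC, C -> AB; S -> ASA becomes S -> AD, D -> SA; S -> KAB becomes S -> KE, E -> AB.

S -> AA | AD | BB | KE; A -> g; B -> f; C -> AB; D -> SA; E -> AB; K -> BB | KC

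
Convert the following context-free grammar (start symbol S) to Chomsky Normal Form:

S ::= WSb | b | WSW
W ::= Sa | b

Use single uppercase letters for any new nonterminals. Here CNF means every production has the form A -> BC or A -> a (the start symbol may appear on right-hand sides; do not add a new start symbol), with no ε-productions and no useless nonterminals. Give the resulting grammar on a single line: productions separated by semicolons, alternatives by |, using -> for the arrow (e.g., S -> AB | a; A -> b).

No ε-productions.
No unit productions to eliminate.
TERM: introduce B -> a, A -> b and substitute in every rule of length ≥2.
BIN: S -> WSA becomes S -> WC, C -> SA; S -> WSW becomes S -> WD, D -> SW.

S -> b | WC | WD; A -> b; B -> a; C -> SA; D -> SW; W -> b | SB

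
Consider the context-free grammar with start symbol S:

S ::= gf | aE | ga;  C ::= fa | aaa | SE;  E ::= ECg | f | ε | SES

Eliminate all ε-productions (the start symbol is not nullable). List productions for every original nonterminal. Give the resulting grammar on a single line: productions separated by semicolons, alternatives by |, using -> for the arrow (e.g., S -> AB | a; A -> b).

S -> a | aE | ga | gf; C -> S | SE | fa | aaa; E -> f | Cg | SS | ECg | SES

Nullable set: {E}.
S -> aE: E nullable, giving a | aE.
C -> SE: E nullable, giving S | SE.
Drop E -> ε.
E -> ECg: E nullable, giving Cg | ECg.
E -> SES: E nullable, giving SES | SS.
Unchanged (no nullable symbols): S -> ga; S -> gf; C -> aaa; C -> fa; E -> f.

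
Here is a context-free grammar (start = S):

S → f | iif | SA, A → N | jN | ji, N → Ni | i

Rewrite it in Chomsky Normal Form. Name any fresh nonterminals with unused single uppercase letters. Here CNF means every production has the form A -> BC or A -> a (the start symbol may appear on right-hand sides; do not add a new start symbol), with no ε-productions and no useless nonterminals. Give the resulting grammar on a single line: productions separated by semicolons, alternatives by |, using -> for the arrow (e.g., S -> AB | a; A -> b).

No ε-productions.
After unit-elimination: S -> f | SA | iif; A -> i | Ni | jN | ji; N -> i | Ni.
TERM: introduce D -> f, B -> i, C -> j and substitute in every rule of length ≥2.
BIN: S -> BBD becomes S -> BE, E -> BD.

S -> f | BE | SA; A -> i | CB | CN | NB; B -> i; C -> j; D -> f; E -> BD; N -> i | NB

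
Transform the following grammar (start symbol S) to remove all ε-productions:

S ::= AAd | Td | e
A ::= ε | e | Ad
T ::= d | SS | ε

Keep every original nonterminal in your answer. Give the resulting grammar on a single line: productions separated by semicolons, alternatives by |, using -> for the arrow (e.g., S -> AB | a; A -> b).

Nullable set: {A, T}.
S -> AAd: A, A nullable, giving AAd | Ad | d.
S -> Td: T nullable, giving Td | d.
Drop A -> ε.
A -> Ad: A nullable, giving Ad | d.
Drop T -> ε.
Unchanged (no nullable symbols): S -> e; A -> e; T -> SS; T -> d.

S -> d | e | Ad | Td | AAd; A -> d | e | Ad; T -> d | SS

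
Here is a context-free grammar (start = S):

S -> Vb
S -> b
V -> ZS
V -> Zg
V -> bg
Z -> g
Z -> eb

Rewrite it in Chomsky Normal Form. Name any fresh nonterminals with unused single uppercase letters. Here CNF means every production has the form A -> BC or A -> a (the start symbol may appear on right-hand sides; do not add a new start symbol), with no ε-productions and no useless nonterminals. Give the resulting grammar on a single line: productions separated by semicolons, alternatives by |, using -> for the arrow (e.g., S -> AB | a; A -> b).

S -> b | VA; A -> b; B -> g; C -> e; V -> AB | ZB | ZS; Z -> g | CA

No ε-productions.
No unit productions to eliminate.
TERM: introduce A -> b, C -> e, B -> g and substitute in every rule of length ≥2.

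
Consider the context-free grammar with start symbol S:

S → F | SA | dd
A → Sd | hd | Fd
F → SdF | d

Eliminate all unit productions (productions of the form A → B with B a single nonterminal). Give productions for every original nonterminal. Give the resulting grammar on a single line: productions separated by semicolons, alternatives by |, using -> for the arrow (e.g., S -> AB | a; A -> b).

Unit productions: S->F.
Unit pairs (A ⇒* B via units): (S,F).
S: inherits non-unit rules of {F, S} → SA | SdF | d | dd.
A: inherits non-unit rules of {A} → Fd | Sd | hd.
F: inherits non-unit rules of {F} → SdF | d.

S -> d | SA | dd | SdF; A -> Fd | Sd | hd; F -> d | SdF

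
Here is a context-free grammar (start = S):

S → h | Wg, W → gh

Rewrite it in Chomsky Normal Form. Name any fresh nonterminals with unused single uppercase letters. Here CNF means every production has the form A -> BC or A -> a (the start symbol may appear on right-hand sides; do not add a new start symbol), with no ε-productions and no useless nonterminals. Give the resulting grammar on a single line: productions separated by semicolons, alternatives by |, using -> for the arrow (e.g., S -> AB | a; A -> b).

S -> h | WA; A -> g; B -> h; W -> AB

No ε-productions.
No unit productions to eliminate.
TERM: introduce A -> g, B -> h and substitute in every rule of length ≥2.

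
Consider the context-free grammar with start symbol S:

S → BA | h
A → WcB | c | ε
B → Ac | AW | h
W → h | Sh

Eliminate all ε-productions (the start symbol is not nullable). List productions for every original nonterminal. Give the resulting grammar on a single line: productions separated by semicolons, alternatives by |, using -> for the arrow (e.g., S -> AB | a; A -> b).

S -> B | h | BA; A -> c | WcB; B -> W | c | h | AW | Ac; W -> h | Sh

Nullable set: {A}.
S -> BA: A nullable, giving B | BA.
Drop A -> ε.
B -> AW: A nullable, giving AW | W.
B -> Ac: A nullable, giving Ac | c.
Unchanged (no nullable symbols): S -> h; A -> WcB; A -> c; B -> h; W -> Sh; W -> h.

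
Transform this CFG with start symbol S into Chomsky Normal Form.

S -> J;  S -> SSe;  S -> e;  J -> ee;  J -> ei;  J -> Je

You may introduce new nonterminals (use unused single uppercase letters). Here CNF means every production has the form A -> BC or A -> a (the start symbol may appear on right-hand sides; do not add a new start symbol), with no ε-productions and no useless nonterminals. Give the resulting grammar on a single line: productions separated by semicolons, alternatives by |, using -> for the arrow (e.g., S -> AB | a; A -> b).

No ε-productions.
After unit-elimination: S -> e | Je | ee | ei | SSe; J -> Je | ee | ei.
TERM: introduce A -> e, B -> i and substitute in every rule of length ≥2.
BIN: S -> SSA becomes S -> SC, C -> SA.

S -> e | AA | AB | JA | SC; A -> e; B -> i; C -> SA; J -> AA | AB | JA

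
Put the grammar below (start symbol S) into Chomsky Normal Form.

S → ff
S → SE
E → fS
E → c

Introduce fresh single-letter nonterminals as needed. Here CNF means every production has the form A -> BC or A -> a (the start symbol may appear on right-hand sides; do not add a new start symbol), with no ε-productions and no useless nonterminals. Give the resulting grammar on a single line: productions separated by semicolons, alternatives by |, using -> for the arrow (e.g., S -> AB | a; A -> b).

S -> AA | SE; A -> f; E -> c | AS

No ε-productions.
No unit productions to eliminate.
TERM: introduce A -> f and substitute in every rule of length ≥2.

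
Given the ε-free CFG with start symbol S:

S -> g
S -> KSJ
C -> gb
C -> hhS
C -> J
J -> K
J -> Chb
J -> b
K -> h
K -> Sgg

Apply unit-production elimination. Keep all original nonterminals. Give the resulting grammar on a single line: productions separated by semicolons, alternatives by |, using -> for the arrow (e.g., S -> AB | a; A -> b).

S -> g | KSJ; C -> b | h | gb | Chb | Sgg | hhS; J -> b | h | Chb | Sgg; K -> h | Sgg

Unit productions: C->J, J->K.
Unit pairs (A ⇒* B via units): (C,J), (C,K), (J,K).
S: inherits non-unit rules of {S} → KSJ | g.
C: inherits non-unit rules of {C, J, K} → Chb | Sgg | b | gb | h | hhS.
J: inherits non-unit rules of {J, K} → Chb | Sgg | b | h.
K: inherits non-unit rules of {K} → Sgg | h.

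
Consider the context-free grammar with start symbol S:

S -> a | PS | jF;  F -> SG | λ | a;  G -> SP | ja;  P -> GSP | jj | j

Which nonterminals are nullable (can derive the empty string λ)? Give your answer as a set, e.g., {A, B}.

{F}

Directly nullable (have an ε-rule): {F}.
Not nullable: G, P, S — each has a terminal in every rule's right-hand side or depends on a non-nullable symbol.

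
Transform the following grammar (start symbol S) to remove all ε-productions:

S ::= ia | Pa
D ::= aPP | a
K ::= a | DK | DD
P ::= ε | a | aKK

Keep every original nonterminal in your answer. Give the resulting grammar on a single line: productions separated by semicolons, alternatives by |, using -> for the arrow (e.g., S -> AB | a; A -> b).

Nullable set: {P}.
S -> Pa: P nullable, giving Pa | a.
D -> aPP: P, P nullable, giving a | aP | aPP.
Drop P -> ε.
Unchanged (no nullable symbols): S -> ia; D -> a; K -> DD; K -> DK; K -> a; P -> a; P -> aKK.

S -> a | Pa | ia; D -> a | aP | aPP; K -> a | DD | DK; P -> a | aKK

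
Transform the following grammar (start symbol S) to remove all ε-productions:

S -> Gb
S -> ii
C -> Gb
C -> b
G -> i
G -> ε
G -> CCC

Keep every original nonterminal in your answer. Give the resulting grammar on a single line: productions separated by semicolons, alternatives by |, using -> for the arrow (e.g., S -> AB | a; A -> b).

S -> b | Gb | ii; C -> b | Gb; G -> i | CCC

Nullable set: {G}.
S -> Gb: G nullable, giving Gb | b.
C -> Gb: G nullable, giving Gb | b.
Drop G -> ε.
Unchanged (no nullable symbols): S -> ii; C -> b; G -> CCC; G -> i.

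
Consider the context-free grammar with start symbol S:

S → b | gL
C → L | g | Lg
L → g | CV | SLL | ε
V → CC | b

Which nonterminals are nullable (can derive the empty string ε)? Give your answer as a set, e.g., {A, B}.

Directly nullable (have an ε-rule): {L}.
C is nullable via C -> L (every symbol on the right is already known nullable).
V is nullable via V -> CC (every symbol on the right is already known nullable).
Not nullable: S — each has a terminal in every rule's right-hand side or depends on a non-nullable symbol.

{C, L, V}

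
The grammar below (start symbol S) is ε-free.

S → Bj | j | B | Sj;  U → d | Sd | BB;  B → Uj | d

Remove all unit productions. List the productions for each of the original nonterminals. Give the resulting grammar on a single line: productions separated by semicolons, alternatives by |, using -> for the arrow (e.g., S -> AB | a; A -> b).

Unit productions: S->B.
Unit pairs (A ⇒* B via units): (S,B).
S: inherits non-unit rules of {B, S} → Bj | Sj | Uj | d | j.
B: inherits non-unit rules of {B} → Uj | d.
U: inherits non-unit rules of {U} → BB | Sd | d.

S -> d | j | Bj | Sj | Uj; B -> d | Uj; U -> d | BB | Sd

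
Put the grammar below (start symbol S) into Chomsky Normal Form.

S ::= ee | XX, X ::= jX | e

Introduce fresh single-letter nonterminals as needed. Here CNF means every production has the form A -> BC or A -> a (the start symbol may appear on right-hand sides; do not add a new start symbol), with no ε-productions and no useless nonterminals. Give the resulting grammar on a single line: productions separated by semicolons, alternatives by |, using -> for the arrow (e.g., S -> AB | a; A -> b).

S -> AA | XX; A -> e; B -> j; X -> e | BX

No ε-productions.
No unit productions to eliminate.
TERM: introduce A -> e, B -> j and substitute in every rule of length ≥2.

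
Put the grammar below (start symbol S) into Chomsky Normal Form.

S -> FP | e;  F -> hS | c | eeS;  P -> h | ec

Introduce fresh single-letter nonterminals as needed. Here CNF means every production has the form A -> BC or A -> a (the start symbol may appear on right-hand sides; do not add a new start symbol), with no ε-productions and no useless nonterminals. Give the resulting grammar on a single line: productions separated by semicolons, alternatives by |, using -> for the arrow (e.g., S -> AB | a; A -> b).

No ε-productions.
No unit productions to eliminate.
TERM: introduce C -> c, A -> e, B -> h and substitute in every rule of length ≥2.
BIN: F -> AAS becomes F -> AD, D -> AS.

S -> e | FP; A -> e; B -> h; C -> c; D -> AS; F -> c | AD | BS; P -> h | AC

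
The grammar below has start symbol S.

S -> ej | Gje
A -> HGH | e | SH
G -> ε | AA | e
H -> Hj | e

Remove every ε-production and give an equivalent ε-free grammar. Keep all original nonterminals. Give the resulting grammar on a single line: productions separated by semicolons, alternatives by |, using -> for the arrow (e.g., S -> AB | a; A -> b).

Nullable set: {G}.
S -> Gje: G nullable, giving Gje | je.
A -> HGH: G nullable, giving HGH | HH.
Drop G -> ε.
Unchanged (no nullable symbols): S -> ej; A -> SH; A -> e; G -> AA; G -> e; H -> Hj; H -> e.

S -> ej | je | Gje; A -> e | HH | SH | HGH; G -> e | AA; H -> e | Hj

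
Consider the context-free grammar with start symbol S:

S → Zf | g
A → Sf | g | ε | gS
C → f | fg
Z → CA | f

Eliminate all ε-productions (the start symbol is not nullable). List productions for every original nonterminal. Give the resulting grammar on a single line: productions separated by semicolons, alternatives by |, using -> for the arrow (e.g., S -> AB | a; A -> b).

S -> g | Zf; A -> g | Sf | gS; C -> f | fg; Z -> C | f | CA

Nullable set: {A}.
Drop A -> ε.
Z -> CA: A nullable, giving C | CA.
Unchanged (no nullable symbols): S -> Zf; S -> g; A -> Sf; A -> g; A -> gS; C -> f; C -> fg; Z -> f.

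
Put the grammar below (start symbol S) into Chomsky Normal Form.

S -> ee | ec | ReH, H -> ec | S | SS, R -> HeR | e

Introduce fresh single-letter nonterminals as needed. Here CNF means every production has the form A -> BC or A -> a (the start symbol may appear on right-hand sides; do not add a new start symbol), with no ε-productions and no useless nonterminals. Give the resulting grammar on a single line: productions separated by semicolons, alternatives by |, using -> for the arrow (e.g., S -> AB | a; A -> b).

S -> AA | AB | RE; A -> e; B -> c; C -> AH; D -> AR; E -> AH; H -> AA | AB | RC | SS; R -> e | HD

No ε-productions.
After unit-elimination: S -> ec | ee | ReH; H -> SS | ec | ee | ReH; R -> e | HeR.
TERM: introduce B -> c, A -> e and substitute in every rule of length ≥2.
BIN: H -> RAH becomes H -> RC, C -> AH; R -> HAR becomes R -> HD, D -> AR; S -> RAH becomes S -> RE, E -> AH.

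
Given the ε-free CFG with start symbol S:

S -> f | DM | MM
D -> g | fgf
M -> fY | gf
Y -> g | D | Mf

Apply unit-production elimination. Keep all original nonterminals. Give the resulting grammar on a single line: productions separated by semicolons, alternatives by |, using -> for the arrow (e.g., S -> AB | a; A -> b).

S -> f | DM | MM; D -> g | fgf; M -> fY | gf; Y -> g | Mf | fgf

Unit productions: Y->D.
Unit pairs (A ⇒* B via units): (Y,D).
S: inherits non-unit rules of {S} → DM | MM | f.
D: inherits non-unit rules of {D} → fgf | g.
M: inherits non-unit rules of {M} → fY | gf.
Y: inherits non-unit rules of {D, Y} → Mf | fgf | g.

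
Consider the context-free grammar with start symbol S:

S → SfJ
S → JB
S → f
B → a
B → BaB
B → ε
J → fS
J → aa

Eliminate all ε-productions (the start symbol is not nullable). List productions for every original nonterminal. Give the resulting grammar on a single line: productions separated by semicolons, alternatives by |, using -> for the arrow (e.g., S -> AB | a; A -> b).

Nullable set: {B}.
S -> JB: B nullable, giving J | JB.
Drop B -> ε.
B -> BaB: B, B nullable, giving Ba | BaB | a | aB.
Unchanged (no nullable symbols): S -> SfJ; S -> f; B -> a; J -> aa; J -> fS.

S -> J | f | JB | SfJ; B -> a | Ba | aB | BaB; J -> aa | fS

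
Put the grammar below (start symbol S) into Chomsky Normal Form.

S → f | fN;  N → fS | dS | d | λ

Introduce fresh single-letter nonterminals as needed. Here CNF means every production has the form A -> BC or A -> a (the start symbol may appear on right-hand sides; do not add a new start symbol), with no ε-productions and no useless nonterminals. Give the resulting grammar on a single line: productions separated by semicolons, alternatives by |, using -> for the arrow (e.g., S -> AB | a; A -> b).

S -> f | BN; A -> d; B -> f; N -> d | AS | BS

Nullable: {N}; after ε-elimination: S -> f | fN; N -> d | dS | fS.
No unit productions to eliminate.
TERM: introduce A -> d, B -> f and substitute in every rule of length ≥2.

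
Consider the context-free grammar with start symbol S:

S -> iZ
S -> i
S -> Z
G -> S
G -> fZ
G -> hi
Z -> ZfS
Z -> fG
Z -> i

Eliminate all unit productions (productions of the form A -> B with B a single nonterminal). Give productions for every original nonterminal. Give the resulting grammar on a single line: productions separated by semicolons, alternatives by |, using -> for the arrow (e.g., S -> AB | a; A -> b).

Unit productions: G->S, S->Z.
Unit pairs (A ⇒* B via units): (G,S), (G,Z), (S,Z).
S: inherits non-unit rules of {S, Z} → ZfS | fG | i | iZ.
G: inherits non-unit rules of {G, S, Z} → ZfS | fG | fZ | hi | i | iZ.
Z: inherits non-unit rules of {Z} → ZfS | fG | i.

S -> i | fG | iZ | ZfS; G -> i | fG | fZ | hi | iZ | ZfS; Z -> i | fG | ZfS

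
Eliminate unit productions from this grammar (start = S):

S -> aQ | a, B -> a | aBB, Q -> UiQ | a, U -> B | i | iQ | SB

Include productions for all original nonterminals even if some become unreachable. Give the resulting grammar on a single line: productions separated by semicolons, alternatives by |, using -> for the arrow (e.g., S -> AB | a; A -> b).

Unit productions: U->B.
Unit pairs (A ⇒* B via units): (U,B).
S: inherits non-unit rules of {S} → a | aQ.
B: inherits non-unit rules of {B} → a | aBB.
Q: inherits non-unit rules of {Q} → UiQ | a.
U: inherits non-unit rules of {B, U} → SB | a | aBB | i | iQ.

S -> a | aQ; B -> a | aBB; Q -> a | UiQ; U -> a | i | SB | iQ | aBB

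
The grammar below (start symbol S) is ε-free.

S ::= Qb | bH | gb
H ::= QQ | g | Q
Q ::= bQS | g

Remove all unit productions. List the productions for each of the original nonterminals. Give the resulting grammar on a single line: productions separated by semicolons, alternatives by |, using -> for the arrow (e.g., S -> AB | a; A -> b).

Unit productions: H->Q.
Unit pairs (A ⇒* B via units): (H,Q).
S: inherits non-unit rules of {S} → Qb | bH | gb.
H: inherits non-unit rules of {H, Q} → QQ | bQS | g.
Q: inherits non-unit rules of {Q} → bQS | g.

S -> Qb | bH | gb; H -> g | QQ | bQS; Q -> g | bQS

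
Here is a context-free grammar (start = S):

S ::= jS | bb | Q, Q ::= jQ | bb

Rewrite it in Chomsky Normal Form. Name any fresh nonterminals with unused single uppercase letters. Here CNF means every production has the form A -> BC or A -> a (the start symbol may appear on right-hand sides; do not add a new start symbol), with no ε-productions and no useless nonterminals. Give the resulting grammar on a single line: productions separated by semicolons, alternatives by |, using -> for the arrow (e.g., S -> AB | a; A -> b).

S -> AA | BQ | BS; A -> b; B -> j; Q -> AA | BQ

No ε-productions.
After unit-elimination: S -> bb | jQ | jS; Q -> bb | jQ.
TERM: introduce A -> b, B -> j and substitute in every rule of length ≥2.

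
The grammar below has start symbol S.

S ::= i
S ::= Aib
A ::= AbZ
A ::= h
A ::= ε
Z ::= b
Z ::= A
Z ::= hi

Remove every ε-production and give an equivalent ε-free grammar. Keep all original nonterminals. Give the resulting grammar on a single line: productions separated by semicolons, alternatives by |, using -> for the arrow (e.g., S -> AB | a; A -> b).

S -> i | ib | Aib; A -> b | h | Ab | bZ | AbZ; Z -> A | b | hi

Nullable set: {A, Z}.
S -> Aib: A nullable, giving Aib | ib.
Drop A -> ε.
A -> AbZ: A, Z nullable, giving Ab | AbZ | b | bZ.
Z -> A: A nullable, giving A.
Unchanged (no nullable symbols): S -> i; A -> h; Z -> b; Z -> hi.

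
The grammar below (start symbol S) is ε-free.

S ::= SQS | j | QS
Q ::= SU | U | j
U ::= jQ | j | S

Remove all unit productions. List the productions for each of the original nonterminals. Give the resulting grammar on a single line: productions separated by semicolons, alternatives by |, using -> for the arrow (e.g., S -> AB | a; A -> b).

Unit productions: Q->U, U->S.
Unit pairs (A ⇒* B via units): (Q,S), (Q,U), (U,S).
S: inherits non-unit rules of {S} → QS | SQS | j.
Q: inherits non-unit rules of {Q, S, U} → QS | SQS | SU | j | jQ.
U: inherits non-unit rules of {S, U} → QS | SQS | j | jQ.

S -> j | QS | SQS; Q -> j | QS | SU | jQ | SQS; U -> j | QS | jQ | SQS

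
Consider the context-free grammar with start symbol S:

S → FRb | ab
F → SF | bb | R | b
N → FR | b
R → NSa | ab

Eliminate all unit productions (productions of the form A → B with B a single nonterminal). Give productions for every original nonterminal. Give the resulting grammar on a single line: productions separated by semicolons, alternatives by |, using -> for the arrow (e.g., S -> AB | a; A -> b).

Unit productions: F->R.
Unit pairs (A ⇒* B via units): (F,R).
S: inherits non-unit rules of {S} → FRb | ab.
F: inherits non-unit rules of {F, R} → NSa | SF | ab | b | bb.
N: inherits non-unit rules of {N} → FR | b.
R: inherits non-unit rules of {R} → NSa | ab.

S -> ab | FRb; F -> b | SF | ab | bb | NSa; N -> b | FR; R -> ab | NSa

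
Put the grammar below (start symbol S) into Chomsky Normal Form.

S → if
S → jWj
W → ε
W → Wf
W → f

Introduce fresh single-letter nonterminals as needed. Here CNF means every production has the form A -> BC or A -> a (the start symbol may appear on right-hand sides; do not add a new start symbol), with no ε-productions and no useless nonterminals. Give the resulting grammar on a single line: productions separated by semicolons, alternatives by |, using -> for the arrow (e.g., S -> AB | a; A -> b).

S -> AB | CC | CD; A -> i; B -> f; C -> j; D -> WC; W -> f | WB

Nullable: {W}; after ε-elimination: S -> if | jj | jWj; W -> f | Wf.
No unit productions to eliminate.
TERM: introduce B -> f, A -> i, C -> j and substitute in every rule of length ≥2.
BIN: S -> CWC becomes S -> CD, D -> WC.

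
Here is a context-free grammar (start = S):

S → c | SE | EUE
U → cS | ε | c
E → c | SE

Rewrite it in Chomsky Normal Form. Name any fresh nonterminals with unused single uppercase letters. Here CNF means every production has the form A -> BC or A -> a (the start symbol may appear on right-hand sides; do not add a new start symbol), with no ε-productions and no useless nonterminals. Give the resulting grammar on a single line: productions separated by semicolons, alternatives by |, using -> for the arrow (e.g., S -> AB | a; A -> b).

Nullable: {U}; after ε-elimination: S -> c | EE | SE | EUE; E -> c | SE; U -> c | cS.
No unit productions to eliminate.
TERM: introduce A -> c and substitute in every rule of length ≥2.
BIN: S -> EUE becomes S -> EB, B -> UE.

S -> c | EB | EE | SE; A -> c; B -> UE; E -> c | SE; U -> c | AS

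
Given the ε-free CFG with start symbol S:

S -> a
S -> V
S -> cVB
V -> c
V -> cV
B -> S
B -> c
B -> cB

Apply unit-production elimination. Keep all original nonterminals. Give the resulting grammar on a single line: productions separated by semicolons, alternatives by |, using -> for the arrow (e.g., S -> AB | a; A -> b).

Unit productions: B->S, S->V.
Unit pairs (A ⇒* B via units): (B,S), (B,V), (S,V).
S: inherits non-unit rules of {S, V} → a | c | cV | cVB.
B: inherits non-unit rules of {B, S, V} → a | c | cB | cV | cVB.
V: inherits non-unit rules of {V} → c | cV.

S -> a | c | cV | cVB; B -> a | c | cB | cV | cVB; V -> c | cV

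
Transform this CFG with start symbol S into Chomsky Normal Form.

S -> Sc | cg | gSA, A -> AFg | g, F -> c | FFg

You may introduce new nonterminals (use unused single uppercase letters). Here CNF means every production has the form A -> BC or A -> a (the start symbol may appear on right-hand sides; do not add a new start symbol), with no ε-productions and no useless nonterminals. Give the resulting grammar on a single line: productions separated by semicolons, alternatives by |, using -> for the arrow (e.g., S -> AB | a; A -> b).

S -> BG | CB | SC; A -> g | AD; B -> g; C -> c; D -> FB; E -> FB; F -> c | FE; G -> SA

No ε-productions.
No unit productions to eliminate.
TERM: introduce C -> c, B -> g and substitute in every rule of length ≥2.
BIN: A -> AFB becomes A -> AD, D -> FB; F -> FFB becomes F -> FE, E -> FB; S -> BSA becomes S -> BG, G -> SA.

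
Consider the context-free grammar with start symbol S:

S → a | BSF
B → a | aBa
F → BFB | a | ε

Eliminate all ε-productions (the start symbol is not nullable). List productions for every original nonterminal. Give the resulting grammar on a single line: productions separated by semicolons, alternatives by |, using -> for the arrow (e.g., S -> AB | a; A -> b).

S -> a | BS | BSF; B -> a | aBa; F -> a | BB | BFB

Nullable set: {F}.
S -> BSF: F nullable, giving BS | BSF.
Drop F -> ε.
F -> BFB: F nullable, giving BB | BFB.
Unchanged (no nullable symbols): S -> a; B -> a; B -> aBa; F -> a.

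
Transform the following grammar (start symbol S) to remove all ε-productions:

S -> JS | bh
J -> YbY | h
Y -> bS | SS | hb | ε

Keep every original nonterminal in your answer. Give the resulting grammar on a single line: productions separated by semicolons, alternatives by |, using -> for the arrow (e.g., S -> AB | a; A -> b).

S -> JS | bh; J -> b | h | Yb | bY | YbY; Y -> SS | bS | hb

Nullable set: {Y}.
J -> YbY: Y, Y nullable, giving Yb | YbY | b | bY.
Drop Y -> ε.
Unchanged (no nullable symbols): S -> JS; S -> bh; J -> h; Y -> SS; Y -> bS; Y -> hb.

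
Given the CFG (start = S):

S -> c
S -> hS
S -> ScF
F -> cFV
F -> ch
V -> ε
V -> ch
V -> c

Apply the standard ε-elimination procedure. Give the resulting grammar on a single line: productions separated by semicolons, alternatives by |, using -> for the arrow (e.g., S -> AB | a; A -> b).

Nullable set: {V}.
F -> cFV: V nullable, giving cF | cFV.
Drop V -> ε.
Unchanged (no nullable symbols): S -> ScF; S -> c; S -> hS; F -> ch; V -> c; V -> ch.

S -> c | hS | ScF; F -> cF | ch | cFV; V -> c | ch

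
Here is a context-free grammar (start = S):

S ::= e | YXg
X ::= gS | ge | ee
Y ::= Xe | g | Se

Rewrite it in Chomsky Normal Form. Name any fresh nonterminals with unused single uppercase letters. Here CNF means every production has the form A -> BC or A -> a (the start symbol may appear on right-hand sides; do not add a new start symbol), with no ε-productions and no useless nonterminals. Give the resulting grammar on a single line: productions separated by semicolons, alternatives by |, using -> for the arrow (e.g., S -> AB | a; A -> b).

No ε-productions.
No unit productions to eliminate.
TERM: introduce B -> e, A -> g and substitute in every rule of length ≥2.
BIN: S -> YXA becomes S -> YC, C -> XA.

S -> e | YC; A -> g; B -> e; C -> XA; X -> AB | AS | BB; Y -> g | SB | XB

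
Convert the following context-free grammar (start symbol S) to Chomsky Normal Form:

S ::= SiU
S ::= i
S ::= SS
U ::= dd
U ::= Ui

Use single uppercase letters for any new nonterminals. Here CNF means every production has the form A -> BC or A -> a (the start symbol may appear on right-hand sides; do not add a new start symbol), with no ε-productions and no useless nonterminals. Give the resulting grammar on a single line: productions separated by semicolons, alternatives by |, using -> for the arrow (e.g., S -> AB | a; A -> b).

No ε-productions.
No unit productions to eliminate.
TERM: introduce B -> d, A -> i and substitute in every rule of length ≥2.
BIN: S -> SAU becomes S -> SC, C -> AU.

S -> i | SC | SS; A -> i; B -> d; C -> AU; U -> BB | UA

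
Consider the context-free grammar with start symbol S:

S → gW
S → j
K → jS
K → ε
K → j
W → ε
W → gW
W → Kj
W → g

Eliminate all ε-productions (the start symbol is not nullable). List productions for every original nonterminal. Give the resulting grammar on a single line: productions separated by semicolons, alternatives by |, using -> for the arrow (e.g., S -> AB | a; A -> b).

S -> g | j | gW; K -> j | jS; W -> g | j | Kj | gW

Nullable set: {K, W}.
S -> gW: W nullable, giving g | gW.
Drop K -> ε.
Drop W -> ε.
W -> Kj: K nullable, giving Kj | j.
W -> gW: W nullable, giving g | gW.
Unchanged (no nullable symbols): S -> j; K -> j; K -> jS; W -> g.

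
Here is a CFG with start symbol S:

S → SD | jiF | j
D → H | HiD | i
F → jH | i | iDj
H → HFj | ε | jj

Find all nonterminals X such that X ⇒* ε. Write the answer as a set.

{D, H}

Directly nullable (have an ε-rule): {H}.
D is nullable via D -> H (every symbol on the right is already known nullable).
Not nullable: F, S — each has a terminal in every rule's right-hand side or depends on a non-nullable symbol.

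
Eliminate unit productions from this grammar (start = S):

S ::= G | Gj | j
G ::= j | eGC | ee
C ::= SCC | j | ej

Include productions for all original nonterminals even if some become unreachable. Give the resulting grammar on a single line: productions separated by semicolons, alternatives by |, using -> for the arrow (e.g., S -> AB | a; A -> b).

Unit productions: S->G.
Unit pairs (A ⇒* B via units): (S,G).
S: inherits non-unit rules of {G, S} → Gj | eGC | ee | j.
C: inherits non-unit rules of {C} → SCC | ej | j.
G: inherits non-unit rules of {G} → eGC | ee | j.

S -> j | Gj | ee | eGC; C -> j | ej | SCC; G -> j | ee | eGC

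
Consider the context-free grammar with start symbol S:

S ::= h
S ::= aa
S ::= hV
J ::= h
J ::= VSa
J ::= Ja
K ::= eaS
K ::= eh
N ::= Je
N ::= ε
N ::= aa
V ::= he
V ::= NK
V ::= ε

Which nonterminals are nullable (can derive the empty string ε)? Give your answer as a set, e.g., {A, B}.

Directly nullable (have an ε-rule): {N, V}.
Not nullable: J, K, S — each has a terminal in every rule's right-hand side or depends on a non-nullable symbol.

{N, V}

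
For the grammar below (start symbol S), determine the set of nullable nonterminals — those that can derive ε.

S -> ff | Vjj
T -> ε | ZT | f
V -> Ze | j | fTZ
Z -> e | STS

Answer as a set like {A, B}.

Directly nullable (have an ε-rule): {T}.
Not nullable: S, V, Z — each has a terminal in every rule's right-hand side or depends on a non-nullable symbol.

{T}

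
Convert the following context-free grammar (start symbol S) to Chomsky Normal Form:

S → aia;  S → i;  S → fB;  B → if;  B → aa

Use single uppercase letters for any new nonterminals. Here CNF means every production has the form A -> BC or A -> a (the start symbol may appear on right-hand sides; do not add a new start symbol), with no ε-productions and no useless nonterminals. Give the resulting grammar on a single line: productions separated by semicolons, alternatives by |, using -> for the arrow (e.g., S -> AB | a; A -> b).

No ε-productions.
No unit productions to eliminate.
TERM: introduce A -> a, D -> f, C -> i and substitute in every rule of length ≥2.
BIN: S -> ACA becomes S -> AE, E -> CA.

S -> i | AE | DB; A -> a; B -> AA | CD; C -> i; D -> f; E -> CA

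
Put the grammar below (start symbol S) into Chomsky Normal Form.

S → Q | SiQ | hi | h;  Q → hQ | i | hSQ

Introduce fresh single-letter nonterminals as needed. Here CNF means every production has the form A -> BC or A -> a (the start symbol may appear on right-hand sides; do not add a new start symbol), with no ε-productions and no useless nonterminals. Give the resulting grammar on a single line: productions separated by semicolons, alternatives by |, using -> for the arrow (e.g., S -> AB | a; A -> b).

S -> h | i | AB | AD | AQ | SE; A -> h; B -> i; C -> SQ; D -> SQ; E -> BQ; Q -> i | AC | AQ

No ε-productions.
After unit-elimination: S -> h | i | hQ | hi | SiQ | hSQ; Q -> i | hQ | hSQ.
TERM: introduce A -> h, B -> i and substitute in every rule of length ≥2.
BIN: Q -> ASQ becomes Q -> AC, C -> SQ; S -> ASQ becomes S -> AD, D -> SQ; S -> SBQ becomes S -> SE, E -> BQ.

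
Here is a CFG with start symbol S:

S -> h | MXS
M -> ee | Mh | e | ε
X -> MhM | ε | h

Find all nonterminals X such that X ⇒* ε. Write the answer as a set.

{M, X}

Directly nullable (have an ε-rule): {M, X}.
Not nullable: S — each has a terminal in every rule's right-hand side or depends on a non-nullable symbol.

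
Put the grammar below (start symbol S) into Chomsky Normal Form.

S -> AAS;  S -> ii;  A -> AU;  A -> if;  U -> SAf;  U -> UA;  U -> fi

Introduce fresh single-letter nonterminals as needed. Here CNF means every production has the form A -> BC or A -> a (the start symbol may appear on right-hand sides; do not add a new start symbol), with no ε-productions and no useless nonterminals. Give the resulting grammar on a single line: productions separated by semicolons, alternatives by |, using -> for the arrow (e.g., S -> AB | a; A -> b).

No ε-productions.
No unit productions to eliminate.
TERM: introduce C -> f, B -> i and substitute in every rule of length ≥2.
BIN: S -> AAS becomes S -> AD, D -> AS; U -> SAC becomes U -> SE, E -> AC.

S -> AD | BB; A -> AU | BC; B -> i; C -> f; D -> AS; E -> AC; U -> CB | SE | UA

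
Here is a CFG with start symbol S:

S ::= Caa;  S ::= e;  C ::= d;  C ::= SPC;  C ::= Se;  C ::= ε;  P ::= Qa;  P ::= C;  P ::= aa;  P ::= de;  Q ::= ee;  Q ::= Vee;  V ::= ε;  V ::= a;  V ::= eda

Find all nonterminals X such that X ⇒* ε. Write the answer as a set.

{C, P, V}

Directly nullable (have an ε-rule): {C, V}.
P is nullable via P -> C (every symbol on the right is already known nullable).
Not nullable: Q, S — each has a terminal in every rule's right-hand side or depends on a non-nullable symbol.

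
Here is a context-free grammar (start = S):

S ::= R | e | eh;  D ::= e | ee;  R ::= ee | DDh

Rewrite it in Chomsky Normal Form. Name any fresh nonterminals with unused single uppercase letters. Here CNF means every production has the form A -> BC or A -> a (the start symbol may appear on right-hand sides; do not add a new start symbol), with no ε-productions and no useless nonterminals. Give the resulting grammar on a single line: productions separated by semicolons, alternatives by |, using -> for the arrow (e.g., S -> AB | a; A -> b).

S -> e | AA | AB | DE; A -> e; B -> h; D -> e | AA; E -> DB

No ε-productions.
After unit-elimination: S -> e | ee | eh | DDh; D -> e | ee; R -> ee | DDh.
TERM: introduce A -> e, B -> h and substitute in every rule of length ≥2.
BIN: R -> DDB becomes R -> DC, C -> DB; S -> DDB becomes S -> DE, E -> DB.
Drop unreachable/unproductive: R.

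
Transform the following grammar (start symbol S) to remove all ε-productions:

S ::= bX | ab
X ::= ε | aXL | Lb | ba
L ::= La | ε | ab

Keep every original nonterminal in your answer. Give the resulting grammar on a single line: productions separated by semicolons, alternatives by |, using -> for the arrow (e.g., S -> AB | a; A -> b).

S -> b | ab | bX; L -> a | La | ab; X -> a | b | Lb | aL | aX | ba | aXL

Nullable set: {L, X}.
S -> bX: X nullable, giving b | bX.
Drop L -> ε.
L -> La: L nullable, giving La | a.
Drop X -> ε.
X -> Lb: L nullable, giving Lb | b.
X -> aXL: X, L nullable, giving a | aL | aX | aXL.
Unchanged (no nullable symbols): S -> ab; L -> ab; X -> ba.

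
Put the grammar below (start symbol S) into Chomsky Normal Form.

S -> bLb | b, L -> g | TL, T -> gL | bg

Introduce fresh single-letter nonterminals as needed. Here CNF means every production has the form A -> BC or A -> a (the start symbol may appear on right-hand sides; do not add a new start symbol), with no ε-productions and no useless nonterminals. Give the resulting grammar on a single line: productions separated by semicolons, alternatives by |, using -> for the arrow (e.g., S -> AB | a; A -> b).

S -> b | AC; A -> b; B -> g; C -> LA; L -> g | TL; T -> AB | BL

No ε-productions.
No unit productions to eliminate.
TERM: introduce A -> b, B -> g and substitute in every rule of length ≥2.
BIN: S -> ALA becomes S -> AC, C -> LA.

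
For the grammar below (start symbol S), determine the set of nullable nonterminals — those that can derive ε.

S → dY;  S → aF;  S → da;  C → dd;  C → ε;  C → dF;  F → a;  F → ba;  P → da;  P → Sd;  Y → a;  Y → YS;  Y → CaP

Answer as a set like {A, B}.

Directly nullable (have an ε-rule): {C}.
Not nullable: F, P, S, Y — each has a terminal in every rule's right-hand side or depends on a non-nullable symbol.

{C}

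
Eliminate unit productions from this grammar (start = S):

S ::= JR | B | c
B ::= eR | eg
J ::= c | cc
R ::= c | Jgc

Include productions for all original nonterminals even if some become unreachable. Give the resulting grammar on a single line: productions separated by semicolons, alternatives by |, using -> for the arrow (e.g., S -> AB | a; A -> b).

Unit productions: S->B.
Unit pairs (A ⇒* B via units): (S,B).
S: inherits non-unit rules of {B, S} → JR | c | eR | eg.
B: inherits non-unit rules of {B} → eR | eg.
J: inherits non-unit rules of {J} → c | cc.
R: inherits non-unit rules of {R} → Jgc | c.

S -> c | JR | eR | eg; B -> eR | eg; J -> c | cc; R -> c | Jgc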